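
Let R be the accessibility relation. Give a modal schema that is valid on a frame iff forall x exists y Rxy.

□r → ◇r

This is seriality; the standard corresponding axiom is D: □r → ◇r.
Suppose □r→◇r is valid. At any x set V(r)=W. Then □r at x, so ◇r at x, so x has a successor.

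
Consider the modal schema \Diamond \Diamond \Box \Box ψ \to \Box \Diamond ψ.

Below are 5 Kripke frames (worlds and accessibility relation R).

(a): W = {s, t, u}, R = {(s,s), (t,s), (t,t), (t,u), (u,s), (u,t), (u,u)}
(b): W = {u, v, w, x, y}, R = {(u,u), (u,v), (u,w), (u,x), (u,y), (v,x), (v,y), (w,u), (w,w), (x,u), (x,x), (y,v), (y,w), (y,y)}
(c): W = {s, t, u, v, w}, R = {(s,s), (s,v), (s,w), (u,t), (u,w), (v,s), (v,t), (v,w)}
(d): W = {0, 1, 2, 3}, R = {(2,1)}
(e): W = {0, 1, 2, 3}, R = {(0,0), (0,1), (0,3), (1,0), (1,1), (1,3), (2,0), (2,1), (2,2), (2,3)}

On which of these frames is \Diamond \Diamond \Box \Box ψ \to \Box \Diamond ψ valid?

This is the axiom for a generalized confluence (Geach) condition; its first-order frame correspondent is \forall x \forall y \forall z ((x R^2 y \wedge xRz) \to \exists w (y R^2 w \wedge zRw)).
(a): ✓.
(b): ✓.
(c): fails — sR²s, sRw but no w* with sR²w* and wRw*.
(d): ✓.
(e): fails — 0R²0, 0R3 but no w with 0R²w and 3Rw.

(a), (b), (d)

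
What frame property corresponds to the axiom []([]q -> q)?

This schema is the T□ axiom.
It corresponds to shift-reflexivity: forall x forall y (Rxy -> Ryy).

shift-reflexivity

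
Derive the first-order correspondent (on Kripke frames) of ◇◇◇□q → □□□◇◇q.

This is a Sahlqvist (Geach-type) schema ◇^3□^1q → □^3◇^2q.
Minimal-valuation argument: fix x; take any y with xR^3y and any z with xR^3z. Set V(q) to the set of worlds R-reachable from y in exactly 1 step. Then □^1q holds at y, so the antecedent holds at x; validity forces ◇^2q at z, giving a w with zR^2w and yR^1w.
First-order correspondent: ∀x ∀y ∀z ((xR³y ∧ xR³z) → ∃w (yRw ∧ zR²w)).

∀x ∀y ∀z ((xR³y ∧ xR³z) → ∃w (yRw ∧ zR²w))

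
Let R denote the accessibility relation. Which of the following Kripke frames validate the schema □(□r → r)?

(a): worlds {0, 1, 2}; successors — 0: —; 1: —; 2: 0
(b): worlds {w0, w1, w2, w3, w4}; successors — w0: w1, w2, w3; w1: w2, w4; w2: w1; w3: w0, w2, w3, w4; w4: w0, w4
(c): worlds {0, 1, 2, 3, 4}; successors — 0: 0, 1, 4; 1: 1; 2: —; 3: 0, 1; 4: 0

none

This is the axiom for shift-reflexivity; its first-order frame correspondent is ∀x ∀y (Rxy → Ryy).
(a): fails — R20 but not R00.
(b): fails — Rw1w2 but not Rw2w2.
(c): fails — R04 but not R44.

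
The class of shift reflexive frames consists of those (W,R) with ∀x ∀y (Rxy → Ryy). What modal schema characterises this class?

A defining formula is □(□q → q) (the T□ axiom).
Suppose □(□q→q) is valid. Take Rxy and set V(q)={w : Ryw}. Then at y, □q holds; since □(□q→q) at x, □q→q at y, so q at y, i.e. Ryy.

□(□q → q)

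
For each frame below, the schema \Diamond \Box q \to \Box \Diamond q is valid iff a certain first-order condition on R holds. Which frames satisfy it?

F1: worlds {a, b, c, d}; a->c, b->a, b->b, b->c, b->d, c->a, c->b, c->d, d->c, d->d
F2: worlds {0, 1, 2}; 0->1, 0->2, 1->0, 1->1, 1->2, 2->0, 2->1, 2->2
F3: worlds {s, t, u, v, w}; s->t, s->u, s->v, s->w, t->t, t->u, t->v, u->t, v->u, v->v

F2

Frame correspondent (Sahlqvist): \forall x \forall y \forall z (Rxy \wedge Rxz \to \exists w (Ryw \wedge Rzw)) — i.e. convergence.
F1: fails — Rbc and Rba but c and a have no common successor.
F2: condition met.
F3: fails — Rsv and Rsw but v and w have no common successor.
Valid on: F2.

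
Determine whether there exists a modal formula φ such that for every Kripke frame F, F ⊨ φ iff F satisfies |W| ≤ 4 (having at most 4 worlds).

If a class were modally definable it would be closed under disjoint unions (Goldblatt–Thomason).
Any modal formula valid on each of 5 disjoint one-world frames is valid on their disjoint union (validity is preserved under disjoint unions). Each one-world frame has |W|=1≤4, but the union has |W|=5.
So the class is not modally definable.

No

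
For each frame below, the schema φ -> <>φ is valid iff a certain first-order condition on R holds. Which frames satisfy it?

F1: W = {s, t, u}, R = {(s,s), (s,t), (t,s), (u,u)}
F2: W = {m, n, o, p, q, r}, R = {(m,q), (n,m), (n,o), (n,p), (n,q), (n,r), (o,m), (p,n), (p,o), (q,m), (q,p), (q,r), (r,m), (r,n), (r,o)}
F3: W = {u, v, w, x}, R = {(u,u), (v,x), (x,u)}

none

This is the axiom for reflexivity; its first-order frame correspondent is forall x Rxx.
F1: fails — world t does not see itself.
F2: fails — world m does not see itself.
F3: fails — world v does not see itself.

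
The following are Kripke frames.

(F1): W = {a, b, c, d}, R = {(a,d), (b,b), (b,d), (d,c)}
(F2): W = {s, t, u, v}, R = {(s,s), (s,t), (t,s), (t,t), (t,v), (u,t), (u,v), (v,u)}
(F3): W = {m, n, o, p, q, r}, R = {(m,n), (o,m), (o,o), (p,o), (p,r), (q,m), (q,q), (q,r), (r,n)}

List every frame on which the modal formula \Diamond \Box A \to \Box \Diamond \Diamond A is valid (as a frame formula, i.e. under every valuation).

none

Frame correspondent (Sahlqvist): \forall x \forall y \forall z ((xRy \wedge xRz) \to \exists w (yRw \wedge z R^2 w)) — i.e. a generalized confluence (Geach) condition.
(F1): fails — aRd, aRd but no w with dRw and dR²w.
(F2): fails — tRv, tRs but no w with vRw and sR²w.
(F3): fails — mRn, mRn but no w with nRw and nR²w.
Valid on no frame.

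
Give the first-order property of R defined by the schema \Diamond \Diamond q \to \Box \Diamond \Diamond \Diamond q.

This is a Sahlqvist (Geach-type) schema ◇^2□^0q → □^1◇^3q.
Minimal-valuation argument: fix x; take any y with xR^2y and any z with xR^1z. Set V(q) to the set of worlds R-reachable from y in exactly 0 steps. Then □^0q holds at y, so the antecedent holds at x; validity forces ◇^3q at z, giving a w with zR^3w and yR^0w.
First-order correspondent: \forall x \forall y \forall z ((x R^2 y \wedge xRz) \to \exists w (y = w \wedge z R^3 w)).

\forall x \forall y \forall z ((x R^2 y \wedge xRz) \to \exists w (y = w \wedge z R^3 w))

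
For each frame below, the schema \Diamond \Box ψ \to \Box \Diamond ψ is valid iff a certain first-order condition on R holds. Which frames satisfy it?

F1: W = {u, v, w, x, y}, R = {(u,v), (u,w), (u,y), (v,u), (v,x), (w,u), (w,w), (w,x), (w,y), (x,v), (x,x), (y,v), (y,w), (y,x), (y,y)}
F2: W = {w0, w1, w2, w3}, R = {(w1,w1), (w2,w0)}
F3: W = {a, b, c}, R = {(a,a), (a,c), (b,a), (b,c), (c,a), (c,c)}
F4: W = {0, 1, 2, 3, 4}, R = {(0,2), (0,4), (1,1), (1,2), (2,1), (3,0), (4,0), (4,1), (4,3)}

Frame correspondent (Sahlqvist): \forall x \forall y \forall z (Rxy \wedge Rxz \to \exists w (Ryw \wedge Rzw)) — i.e. convergence.
F1: satisfies the condition.
F2: fails — Rw2w0 and Rw2w0 but w0 and w0 have no common successor.
F3: satisfies the condition.
F4: fails — R43 and R40 but 3 and 0 have no common successor.
Valid on: F1, F3.

F1, F3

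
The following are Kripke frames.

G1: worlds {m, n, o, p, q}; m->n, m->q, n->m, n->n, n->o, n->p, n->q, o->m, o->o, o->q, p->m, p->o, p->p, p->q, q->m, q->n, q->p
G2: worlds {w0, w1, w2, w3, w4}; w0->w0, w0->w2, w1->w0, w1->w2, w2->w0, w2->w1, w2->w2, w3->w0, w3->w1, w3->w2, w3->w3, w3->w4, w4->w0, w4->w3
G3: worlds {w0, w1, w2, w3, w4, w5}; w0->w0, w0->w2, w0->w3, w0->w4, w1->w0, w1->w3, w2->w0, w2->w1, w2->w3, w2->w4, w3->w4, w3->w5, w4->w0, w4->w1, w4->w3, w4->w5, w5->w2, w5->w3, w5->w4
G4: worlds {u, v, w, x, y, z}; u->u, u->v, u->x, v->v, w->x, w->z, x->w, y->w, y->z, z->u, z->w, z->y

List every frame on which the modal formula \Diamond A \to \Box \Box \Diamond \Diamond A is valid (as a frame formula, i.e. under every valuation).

G1

Frame correspondent (Sahlqvist): \forall x \forall y \forall z ((xRy \wedge x R^2 z) \to \exists w (y = w \wedge z R^2 w)) — i.e. a generalized confluence (Geach) condition.
G1: ✓.
G2: fails — w3Rw3, w3R²w0 but no w with w3=w and w0R²w.
G3: fails — w0Rw2, w0R²w5 but no w with w2=w and w5R²w.
G4: fails — uRu, uR²v but no t with u=t and vR²t.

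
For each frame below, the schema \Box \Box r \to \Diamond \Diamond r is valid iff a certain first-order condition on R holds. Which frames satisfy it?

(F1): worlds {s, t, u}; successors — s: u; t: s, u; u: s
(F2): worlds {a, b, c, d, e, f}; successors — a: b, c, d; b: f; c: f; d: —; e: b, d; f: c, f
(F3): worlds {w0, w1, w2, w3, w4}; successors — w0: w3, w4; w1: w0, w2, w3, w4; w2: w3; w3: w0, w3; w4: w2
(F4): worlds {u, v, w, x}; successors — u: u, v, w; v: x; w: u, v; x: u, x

(F1), (F3), (F4)

This is the axiom for a generalized confluence (Geach) condition; its first-order frame correspondent is \forall x \exists w (x R^2 w \wedge x R^2 w).
(F1): satisfies the condition.
(F2): fails — at d but no w with dR²w and dR²w.
(F3): satisfies the condition.
(F4): satisfies the condition.
Valid on: (F1), (F3), (F4).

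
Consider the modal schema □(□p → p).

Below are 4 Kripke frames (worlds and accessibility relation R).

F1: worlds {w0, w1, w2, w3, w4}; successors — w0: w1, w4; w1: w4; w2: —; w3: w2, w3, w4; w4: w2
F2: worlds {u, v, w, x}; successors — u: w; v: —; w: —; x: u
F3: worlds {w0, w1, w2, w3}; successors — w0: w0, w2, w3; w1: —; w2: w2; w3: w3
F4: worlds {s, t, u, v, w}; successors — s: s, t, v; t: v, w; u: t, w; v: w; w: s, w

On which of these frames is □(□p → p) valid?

F3

This is the axiom for shift-reflexivity; its first-order frame correspondent is ∀x ∀y (Rxy → Ryy).
F1: fails — Rw0w4 but not Rw4w4.
F2: fails — Rxu but not Ruu.
F3: satisfies the condition.
F4: fails — Rtv but not Rvv.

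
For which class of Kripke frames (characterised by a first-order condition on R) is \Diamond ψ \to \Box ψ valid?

partial functionality: \forall x \forall y \forall z (Rxy \wedge Rxz \to y = z)

Suppose ◇ψ→□ψ is valid. Take Rxy, Rxz and set V(ψ)={y}. Then ◇ψ at x, so □ψ at x, so ψ at z, i.e. z=y.
Conversely, on a frame with partial functionality the schema holds at every world under every valuation.
So the correspondent is partial functionality.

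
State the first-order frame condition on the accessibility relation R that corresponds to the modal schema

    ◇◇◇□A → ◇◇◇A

∀x ∀y (xR³y → ∃w (yRw ∧ xR³w))

This is a Sahlqvist (Geach-type) schema ◇^3□^1A → □^0◇^3A.
Minimal-valuation argument: fix x; take any y with xR^3y and any z with xR^0z. Set V(A) to the set of worlds R-reachable from y in exactly 1 step. Then □^1A holds at y, so the antecedent holds at x; validity forces ◇^3A at z, giving a w with zR^3w and yR^1w.
First-order correspondent: ∀x ∀y (xR³y → ∃w (yRw ∧ xR³w)).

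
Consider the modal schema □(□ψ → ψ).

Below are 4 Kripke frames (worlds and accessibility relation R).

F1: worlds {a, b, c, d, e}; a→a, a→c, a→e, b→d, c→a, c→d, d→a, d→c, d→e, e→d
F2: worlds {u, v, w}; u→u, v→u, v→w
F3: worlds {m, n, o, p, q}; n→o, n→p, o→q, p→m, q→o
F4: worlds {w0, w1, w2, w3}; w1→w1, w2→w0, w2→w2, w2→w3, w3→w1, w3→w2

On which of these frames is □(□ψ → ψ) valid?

none

This is the axiom for shift-reflexivity; its first-order frame correspondent is ∀x ∀y (Rxy → Ryy).
F1: fails — Rde but not Ree.
F2: fails — Rvw but not Rww.
F3: fails — Rpm but not Rmm.
F4: fails — Rw2w0 but not Rw0w0.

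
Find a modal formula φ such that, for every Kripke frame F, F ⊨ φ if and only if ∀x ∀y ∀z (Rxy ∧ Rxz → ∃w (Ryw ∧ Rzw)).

◇□s → □◇s

A defining formula is ◇□s → □◇s (the .2 axiom).
Suppose ◇□s→□◇s is valid. Take Rxy, Rxz and set V(s)={w : Ryw}. Then □s at y so ◇□s at x, so □◇s at x, so ◇s at z, giving w with Rzw and Ryw.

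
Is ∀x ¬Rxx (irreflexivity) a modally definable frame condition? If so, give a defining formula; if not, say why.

Any modally definable frame class is closed under surjective bounded morphisms.
The 4-cycle (worlds s,t,u,v with s→t→u→v→s) is irreflexive, and the map sending every world to a single reflexive point • is a surjective bounded morphism (forth: every edge maps to (•,•); back: every world has a successor). So any modal formula valid on the 4-cycle is also valid on the reflexive point, which is not irreflexive.
So no modal formula (or set of formulas) defines exactly the irreflexive frames.

Not definable by any modal formula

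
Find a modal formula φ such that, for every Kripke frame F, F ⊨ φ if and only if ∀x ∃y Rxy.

□r → ◇r

This is seriality; the standard corresponding axiom is D: □r → ◇r.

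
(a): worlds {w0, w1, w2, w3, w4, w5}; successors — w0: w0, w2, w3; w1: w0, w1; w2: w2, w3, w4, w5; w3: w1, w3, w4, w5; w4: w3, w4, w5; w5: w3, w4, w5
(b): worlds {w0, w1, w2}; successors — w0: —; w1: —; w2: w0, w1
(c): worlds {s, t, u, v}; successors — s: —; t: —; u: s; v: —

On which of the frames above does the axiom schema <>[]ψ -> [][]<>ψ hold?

This is the axiom for a generalized confluence (Geach) condition; its first-order frame correspondent is forall x forall y forall z ((xRy & x R^2 z) -> exists w (yRw & zRw)).
(a): fails — w0Rw2, w0R²w1 but no w with w2Rw and w1Rw.
(b): condition met.
(c): condition met.
Valid on: (b), (c).

(b), (c)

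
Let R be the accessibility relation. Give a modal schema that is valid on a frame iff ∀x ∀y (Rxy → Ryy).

This is shift-reflexivity; the standard corresponding axiom is T□: □(□q → q).
Suppose □(□q→q) is valid. Take Rxy and set V(q)={w : Ryw}. Then at y, □q holds; since □(□q→q) at x, □q→q at y, so q at y, i.e. Ryy.

□(□q → q)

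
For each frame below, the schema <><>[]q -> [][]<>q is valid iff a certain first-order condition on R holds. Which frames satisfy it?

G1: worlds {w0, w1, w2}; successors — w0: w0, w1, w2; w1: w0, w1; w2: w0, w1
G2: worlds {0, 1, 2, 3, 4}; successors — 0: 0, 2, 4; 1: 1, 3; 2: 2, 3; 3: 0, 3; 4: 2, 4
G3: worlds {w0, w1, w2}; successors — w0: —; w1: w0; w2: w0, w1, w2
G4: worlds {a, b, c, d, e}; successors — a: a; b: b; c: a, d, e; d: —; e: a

G1, G4

Frame correspondent (Sahlqvist): forall x forall y forall z ((x R^2 y & x R^2 z) -> exists w (yRw & zRw)) — i.e. a generalized confluence (Geach) condition.
G1: satisfies the condition.
G2: fails — 0R²3, 0R²4 but no w with 3Rw and 4Rw.
G3: fails — w2R²w0, w2R²w0 but no w with w0Rw and w0Rw.
G4: satisfies the condition.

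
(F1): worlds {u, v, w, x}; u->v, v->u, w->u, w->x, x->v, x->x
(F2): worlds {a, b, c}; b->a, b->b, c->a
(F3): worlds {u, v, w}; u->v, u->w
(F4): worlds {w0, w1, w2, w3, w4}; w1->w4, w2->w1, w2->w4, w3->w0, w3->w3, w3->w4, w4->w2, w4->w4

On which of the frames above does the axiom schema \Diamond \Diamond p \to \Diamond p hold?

Frame correspondent (Sahlqvist): \forall x \forall y \forall z (Rxy \wedge Ryz \to Rxz) — i.e. transitivity.
(F1): fails — Ruv and Rvu but not Ruu.
(F2): satisfies the condition.
(F3): satisfies the condition.
(F4): fails — Rw2w4 and Rw4w2 but not Rw2w2.
Valid on: (F2), (F3).

(F2), (F3)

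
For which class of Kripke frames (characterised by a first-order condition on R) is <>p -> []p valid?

partial functionality

Suppose ◇p→□p is valid. Take Rxy, Rxz and set V(p)={y}. Then ◇p at x, so □p at x, so p at z, i.e. z=y.
The converse is a direct semantic check.
Frame condition: forall x forall y forall z (Rxy & Rxz -> y = z).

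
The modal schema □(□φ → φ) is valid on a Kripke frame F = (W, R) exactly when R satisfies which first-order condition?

shift-reflexivity

Suppose □(□φ→φ) is valid. Take Rxy and set V(φ)={w : Ryw}. Then at y, □φ holds; since □(□φ→φ) at x, □φ→φ at y, so φ at y, i.e. Ryy.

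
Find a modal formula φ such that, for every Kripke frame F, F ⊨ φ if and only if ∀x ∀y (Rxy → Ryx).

ψ → □◇ψ

The condition is symmetry. The B schema ψ → □◇ψ defines it.
Suppose ψ→□◇ψ is valid. Take Rxy and set V(ψ)={x}. Then ψ at x, so □◇ψ at x, so ◇ψ at y, so some z with Ryz has ψ; z=x, i.e. Ryx.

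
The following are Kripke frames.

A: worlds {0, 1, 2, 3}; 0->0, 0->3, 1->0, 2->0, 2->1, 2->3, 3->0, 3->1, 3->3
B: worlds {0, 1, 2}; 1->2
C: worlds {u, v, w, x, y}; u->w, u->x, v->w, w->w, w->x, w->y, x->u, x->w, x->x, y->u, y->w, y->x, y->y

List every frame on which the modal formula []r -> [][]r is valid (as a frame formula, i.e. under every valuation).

B

This is the axiom for transitivity; its first-order frame correspondent is forall x forall y forall z (Rxy & Ryz -> Rxz).
A: fails — R10 and R03 but not R13.
B: satisfies the condition.
C: fails — Rxw and Rwy but not Rxy.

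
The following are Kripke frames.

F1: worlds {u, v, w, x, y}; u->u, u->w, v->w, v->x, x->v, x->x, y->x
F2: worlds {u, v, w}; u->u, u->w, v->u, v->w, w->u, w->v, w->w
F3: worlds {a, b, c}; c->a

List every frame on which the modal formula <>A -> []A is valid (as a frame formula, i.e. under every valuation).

Frame correspondent (Sahlqvist): forall x forall y forall z (Rxy & Rxz -> y = z) — i.e. partial functionality.
F1: fails — u sees both u and w.
F2: fails — u sees both u and w.
F3: ✓.
Valid on: F3.

F3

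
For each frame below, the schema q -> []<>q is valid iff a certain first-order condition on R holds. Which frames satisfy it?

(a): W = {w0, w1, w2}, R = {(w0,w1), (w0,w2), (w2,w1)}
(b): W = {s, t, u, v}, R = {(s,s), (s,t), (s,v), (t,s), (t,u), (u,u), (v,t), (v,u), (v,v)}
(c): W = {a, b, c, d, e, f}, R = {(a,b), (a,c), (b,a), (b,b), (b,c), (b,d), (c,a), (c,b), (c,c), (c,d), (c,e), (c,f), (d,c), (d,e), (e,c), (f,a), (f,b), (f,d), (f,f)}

none

The schema corresponds to symmetry: forall x forall y (Rxy -> Ryx).
(a): fails — Rw0w1 but not Rw1w0.
(b): fails — Rvt but not Rtv.
(c): fails — Rbd but not Rdb.
Valid on no frame.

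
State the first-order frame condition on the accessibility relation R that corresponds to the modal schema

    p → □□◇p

This is a Sahlqvist (Geach-type) schema ◇^0□^0p → □^2◇^1p.
Minimal-valuation argument: fix x; take any y with xR^0y and any z with xR^2z. Set V(p) to the set of worlds R-reachable from y in exactly 0 steps. Then □^0p holds at y, so the antecedent holds at x; validity forces ◇^1p at z, giving a w with zR^1w and yR^0w.
First-order correspondent: ∀x ∀z (xR²z → ∃w (x = w ∧ zRw)).

∀x ∀z (xR²z → ∃w (x = w ∧ zRw))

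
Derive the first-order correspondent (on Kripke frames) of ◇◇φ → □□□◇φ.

This is a Sahlqvist (Geach-type) schema ◇^2□^0φ → □^3◇^1φ.
First-order correspondent: ∀x ∀y ∀z ((xR²y ∧ xR³z) → ∃w (y = w ∧ zRw)).

∀x ∀y ∀z ((xR²y ∧ xR³z) → ∃w (y = w ∧ zRw))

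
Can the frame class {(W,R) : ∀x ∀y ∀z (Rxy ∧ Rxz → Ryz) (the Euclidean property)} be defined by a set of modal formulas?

This is a Sahlqvist condition; the 5 axiom ◇q → □◇q defines it.
Suppose ◇q→□◇q is valid. Take Rxy, Rxz and set V(q)={y}. Then ◇q at x, so □◇q at x, so ◇q at z, so some w with Rzw has q; w=y, i.e. Rzy. By symmetry of the argument, Ryz.

Yes — defined by ◇q → □◇q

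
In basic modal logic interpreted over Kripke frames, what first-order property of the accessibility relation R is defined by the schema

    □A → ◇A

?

Suppose □A→◇A is valid. At any x set V(A)=W. Then □A at x, so ◇A at x, so x has a successor.
The converse is a direct semantic check.
So the correspondent is seriality.

seriality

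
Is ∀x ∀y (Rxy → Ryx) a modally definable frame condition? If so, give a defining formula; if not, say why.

This is a Sahlqvist condition; the B axiom p → □◇p defines it.

Definable; p → □◇p defines it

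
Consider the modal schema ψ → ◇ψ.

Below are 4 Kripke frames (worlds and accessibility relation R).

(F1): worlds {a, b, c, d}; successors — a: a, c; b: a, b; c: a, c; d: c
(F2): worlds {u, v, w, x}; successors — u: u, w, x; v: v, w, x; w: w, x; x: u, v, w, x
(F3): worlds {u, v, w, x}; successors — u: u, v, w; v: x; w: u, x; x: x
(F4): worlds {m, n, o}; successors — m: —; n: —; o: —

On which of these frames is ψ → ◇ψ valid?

(F2)

The schema corresponds to reflexivity: ∀x Rxx.
(F1): fails — world d does not see itself.
(F2): holds.
(F3): fails — world v does not see itself.
(F4): fails — world m does not see itself.
Valid on: (F2).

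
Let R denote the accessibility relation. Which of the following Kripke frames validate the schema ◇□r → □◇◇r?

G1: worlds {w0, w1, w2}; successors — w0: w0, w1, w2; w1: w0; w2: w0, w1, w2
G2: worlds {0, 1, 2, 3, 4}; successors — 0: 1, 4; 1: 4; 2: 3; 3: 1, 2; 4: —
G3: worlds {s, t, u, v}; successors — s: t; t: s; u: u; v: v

The schema corresponds to a generalized confluence (Geach) condition: ∀x ∀y ∀z ((xRy ∧ xRz) → ∃w (yRw ∧ zR²w)).
G1: ✓.
G2: fails — 0R1, 0R1 but no w with 1Rw and 1R²w.
G3: fails — sRt, sRt but no w with tRw and tR²w.
Valid on: G1.

G1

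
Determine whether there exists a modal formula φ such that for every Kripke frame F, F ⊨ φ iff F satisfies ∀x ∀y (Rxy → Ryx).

The condition is symmetry. A defining modal formula is p → □◇p.
Suppose p→□◇p is valid. Take Rxy and set V(p)={x}. Then p at x, so □◇p at x, so ◇p at y, so some z with Ryz has p; z=x, i.e. Ryx.

Definable; p → □◇p defines it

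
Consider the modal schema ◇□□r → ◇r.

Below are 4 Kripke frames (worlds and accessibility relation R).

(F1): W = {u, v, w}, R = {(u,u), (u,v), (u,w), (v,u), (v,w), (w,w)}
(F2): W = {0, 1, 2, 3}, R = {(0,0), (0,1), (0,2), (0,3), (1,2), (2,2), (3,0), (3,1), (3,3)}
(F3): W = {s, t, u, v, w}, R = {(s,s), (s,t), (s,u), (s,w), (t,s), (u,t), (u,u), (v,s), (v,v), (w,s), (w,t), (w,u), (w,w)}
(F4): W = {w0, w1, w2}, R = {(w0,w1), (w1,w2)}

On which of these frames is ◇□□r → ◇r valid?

(F1), (F3)

Frame correspondent (Sahlqvist): ∀x ∀y (xRy → ∃w (yR²w ∧ xRw)) — i.e. a generalized confluence (Geach) condition.
(F1): satisfies the condition.
(F2): fails — 3R1 but no w with 1R²w and 3Rw.
(F3): satisfies the condition.
(F4): fails — w0Rw1 but no w with w1R²w and w0Rw.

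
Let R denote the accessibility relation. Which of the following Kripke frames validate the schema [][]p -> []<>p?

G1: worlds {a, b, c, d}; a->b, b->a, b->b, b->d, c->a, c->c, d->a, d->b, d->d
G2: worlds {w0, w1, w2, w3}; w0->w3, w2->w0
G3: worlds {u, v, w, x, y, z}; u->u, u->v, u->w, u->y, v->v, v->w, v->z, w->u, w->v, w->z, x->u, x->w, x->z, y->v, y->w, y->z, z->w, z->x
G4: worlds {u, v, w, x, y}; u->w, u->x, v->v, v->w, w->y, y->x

G1, G3

Frame correspondent (Sahlqvist): forall x forall z (xRz -> exists w (x R^2 w & zRw)) — i.e. a generalized confluence (Geach) condition.
G1: satisfies the condition.
G2: fails — w0Rw3 but no w with w0R²w and w3Rw.
G3: satisfies the condition.
G4: fails — uRx but no t with uR²t and xRt.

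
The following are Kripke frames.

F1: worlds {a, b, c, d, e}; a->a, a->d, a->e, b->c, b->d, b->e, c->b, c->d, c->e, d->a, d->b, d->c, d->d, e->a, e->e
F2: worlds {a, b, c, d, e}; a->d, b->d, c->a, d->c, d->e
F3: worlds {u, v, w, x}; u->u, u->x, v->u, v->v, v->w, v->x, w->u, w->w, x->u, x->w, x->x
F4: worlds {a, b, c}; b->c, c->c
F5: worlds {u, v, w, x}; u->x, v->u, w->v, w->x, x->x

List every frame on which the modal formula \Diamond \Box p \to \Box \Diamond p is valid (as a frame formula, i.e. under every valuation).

F1, F3, F4

Frame correspondent (Sahlqvist): \forall x \forall y \forall z (Rxy \wedge Rxz \to \exists w (Ryw \wedge Rzw)) — i.e. convergence.
F1: condition met.
F2: fails — Rdc and Rde but c and e have no common successor.
F3: condition met.
F4: condition met.
F5: fails — Rwx and Rwv but x and v have no common successor.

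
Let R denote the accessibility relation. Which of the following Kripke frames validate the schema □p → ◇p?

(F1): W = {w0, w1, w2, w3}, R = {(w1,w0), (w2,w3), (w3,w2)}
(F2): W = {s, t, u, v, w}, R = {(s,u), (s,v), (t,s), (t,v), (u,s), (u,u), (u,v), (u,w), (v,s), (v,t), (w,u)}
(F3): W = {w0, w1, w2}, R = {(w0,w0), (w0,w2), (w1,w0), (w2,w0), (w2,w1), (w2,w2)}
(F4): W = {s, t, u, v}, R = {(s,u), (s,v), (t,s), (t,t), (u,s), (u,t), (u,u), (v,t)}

Frame correspondent (Sahlqvist): ∀x ∃y Rxy — i.e. seriality.
(F1): fails — world w0 has no successor.
(F2): holds.
(F3): holds.
(F4): holds.

(F2), (F3), (F4)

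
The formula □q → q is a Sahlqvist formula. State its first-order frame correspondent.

Suppose □q→q is valid. At any x set V(q)={w : Rxw}. Then □q holds at x, so q holds at x, i.e. Rxx.

reflexivity: ∀x Rxx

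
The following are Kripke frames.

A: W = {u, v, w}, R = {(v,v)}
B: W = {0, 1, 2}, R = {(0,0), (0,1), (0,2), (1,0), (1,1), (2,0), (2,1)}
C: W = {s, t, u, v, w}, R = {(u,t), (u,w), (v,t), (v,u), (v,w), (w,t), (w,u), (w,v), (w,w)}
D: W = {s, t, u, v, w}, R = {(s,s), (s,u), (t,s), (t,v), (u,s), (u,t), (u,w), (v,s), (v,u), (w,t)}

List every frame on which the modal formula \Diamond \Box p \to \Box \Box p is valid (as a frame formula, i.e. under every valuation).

Frame correspondent (Sahlqvist): \forall x \forall y \forall z ((xRy \wedge x R^2 z) \to \exists w (yRw \wedge z = w)) — i.e. a generalized confluence (Geach) condition.
A: ✓.
B: fails — 0R1, 0R²2 but no w with 1Rw and 2=w.
C: fails — uRt, uR²t but no w* with tRw* and t=w*.
D: fails — sRs, sR²t but no w* with sRw* and t=w*.
Valid on: A.

A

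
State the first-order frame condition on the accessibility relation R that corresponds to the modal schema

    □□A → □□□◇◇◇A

∀x ∀z (xR³z → ∃w (xR²w ∧ zR³w))

This is a Sahlqvist (Geach-type) schema ◇^0□^2A → □^3◇^3A.
First-order correspondent: ∀x ∀z (xR³z → ∃w (xR²w ∧ zR³w)).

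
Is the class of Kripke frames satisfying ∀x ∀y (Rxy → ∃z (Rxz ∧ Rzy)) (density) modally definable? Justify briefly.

Yes, by □□q → □q

This is a Sahlqvist condition; the C4 axiom □□q → □q defines it.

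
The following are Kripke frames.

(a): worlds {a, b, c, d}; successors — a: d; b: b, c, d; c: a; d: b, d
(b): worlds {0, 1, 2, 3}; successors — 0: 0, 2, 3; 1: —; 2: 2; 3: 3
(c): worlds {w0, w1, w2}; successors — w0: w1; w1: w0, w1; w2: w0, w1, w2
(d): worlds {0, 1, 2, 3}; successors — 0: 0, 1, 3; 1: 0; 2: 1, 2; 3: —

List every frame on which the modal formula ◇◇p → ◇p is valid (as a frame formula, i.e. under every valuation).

(b)

Frame correspondent (Sahlqvist): ∀x ∀y ∀z (Rxy ∧ Ryz → Rxz) — i.e. transitivity.
(a): fails — Rbc and Rca but not Rba.
(b): condition met.
(c): fails — Rw0w1 and Rw1w0 but not Rw0w0.
(d): fails — R10 and R01 but not R11.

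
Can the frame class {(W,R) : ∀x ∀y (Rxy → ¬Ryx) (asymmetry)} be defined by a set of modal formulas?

If a class were modally definable it would be closed under surjective bounded morphisms (Goldblatt–Thomason).
The 3-cycle (worlds 0,1,2 with 0→1→2→0) is asymmetric. Mapping every world to a single reflexive point • is a surjective bounded morphism, and the reflexive point is not asymmetric (R•• but asymmetry requires ¬R••).
So the class is not modally definable.

No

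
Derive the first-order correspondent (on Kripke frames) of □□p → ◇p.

∀x ∃w (xR²w ∧ xRw)

This is a Sahlqvist (Geach-type) schema ◇^0□^2p → □^0◇^1p.
Minimal-valuation argument: fix x; take any y with xR^0y and any z with xR^0z. Set V(p) to the set of worlds R-reachable from y in exactly 2 steps. Then □^2p holds at y, so the antecedent holds at x; validity forces ◇^1p at z, giving a w with zR^1w and yR^2w.
First-order correspondent: ∀x ∃w (xR²w ∧ xRw).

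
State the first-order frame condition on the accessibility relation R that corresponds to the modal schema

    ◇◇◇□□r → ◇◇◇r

This is a Sahlqvist (Geach-type) schema ◇^3□^2r → □^0◇^3r.
First-order correspondent: ∀x ∀y (xR³y → ∃w (yR²w ∧ xR³w)).

∀x ∀y (xR³y → ∃w (yR²w ∧ xR³w))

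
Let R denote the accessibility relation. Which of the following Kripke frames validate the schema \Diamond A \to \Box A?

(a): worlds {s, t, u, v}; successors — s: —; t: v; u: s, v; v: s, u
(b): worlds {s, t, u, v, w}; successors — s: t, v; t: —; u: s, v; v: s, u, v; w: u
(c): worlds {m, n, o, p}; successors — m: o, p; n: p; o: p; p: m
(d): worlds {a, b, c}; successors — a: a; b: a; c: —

(d)

The schema corresponds to partial functionality: \forall x \forall y \forall z (Rxy \wedge Rxz \to y = z).
(a): fails — u sees both s and v.
(b): fails — s sees both t and v.
(c): fails — m sees both o and p.
(d): holds.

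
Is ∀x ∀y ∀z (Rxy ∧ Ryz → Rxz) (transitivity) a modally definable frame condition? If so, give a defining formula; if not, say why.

Yes, by □q → □□q

The condition is transitivity. A defining modal formula is □q → □□q.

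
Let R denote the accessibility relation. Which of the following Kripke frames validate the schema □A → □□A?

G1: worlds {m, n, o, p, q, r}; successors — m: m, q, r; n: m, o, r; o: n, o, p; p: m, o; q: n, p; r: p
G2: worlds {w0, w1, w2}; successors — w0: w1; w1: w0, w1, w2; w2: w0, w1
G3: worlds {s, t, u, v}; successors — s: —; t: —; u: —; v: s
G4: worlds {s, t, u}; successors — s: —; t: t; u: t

Frame correspondent (Sahlqvist): ∀x ∀y ∀z (Rxy ∧ Ryz → Rxz) — i.e. transitivity.
G1: fails — Rnr and Rrp but not Rnp.
G2: fails — Rw0w1 and Rw1w2 but not Rw0w2.
G3: ✓.
G4: ✓.
Valid on: G3, G4.

G3, G4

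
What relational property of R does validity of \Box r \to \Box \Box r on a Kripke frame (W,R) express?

transitivity

Suppose □r→□□r is valid. Take Rxy, Ryz and set V(r)={w : Rxw}. Then □r at x, so □□r at x, so □r at y, so r at z, i.e. Rxz.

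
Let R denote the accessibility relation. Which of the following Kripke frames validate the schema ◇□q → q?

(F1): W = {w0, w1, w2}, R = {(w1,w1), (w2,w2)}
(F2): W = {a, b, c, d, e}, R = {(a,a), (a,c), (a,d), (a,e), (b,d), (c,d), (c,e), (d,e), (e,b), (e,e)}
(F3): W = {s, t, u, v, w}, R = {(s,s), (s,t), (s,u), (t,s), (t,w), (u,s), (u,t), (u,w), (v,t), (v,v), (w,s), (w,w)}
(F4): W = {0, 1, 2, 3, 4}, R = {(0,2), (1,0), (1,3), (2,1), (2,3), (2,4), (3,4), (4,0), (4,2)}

This is the axiom for symmetry; its first-order frame correspondent is ∀x ∀y (Rxy → Ryx).
(F1): ✓.
(F2): fails — Rde but not Red.
(F3): fails — Ruw but not Rwu.
(F4): fails — R10 but not R01.

(F1)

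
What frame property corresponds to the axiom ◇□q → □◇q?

This schema is the .2 axiom.
Its frame correspondent is convergence — ∀x ∀y ∀z (Rxy ∧ Rxz → ∃w (Ryw ∧ Rzw)).

convergence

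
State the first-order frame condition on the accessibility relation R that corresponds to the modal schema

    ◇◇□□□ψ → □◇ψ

This is a Sahlqvist (Geach-type) schema ◇^2□^3ψ → □^1◇^1ψ.
Minimal-valuation argument: fix x; take any y with xR^2y and any z with xR^1z. Set V(ψ) to the set of worlds R-reachable from y in exactly 3 steps. Then □^3ψ holds at y, so the antecedent holds at x; validity forces ◇^1ψ at z, giving a w with zR^1w and yR^3w.
First-order correspondent: ∀x ∀y ∀z ((xR²y ∧ xRz) → ∃w (yR³w ∧ zRw)).

∀x ∀y ∀z ((xR²y ∧ xRz) → ∃w (yR³w ∧ zRw))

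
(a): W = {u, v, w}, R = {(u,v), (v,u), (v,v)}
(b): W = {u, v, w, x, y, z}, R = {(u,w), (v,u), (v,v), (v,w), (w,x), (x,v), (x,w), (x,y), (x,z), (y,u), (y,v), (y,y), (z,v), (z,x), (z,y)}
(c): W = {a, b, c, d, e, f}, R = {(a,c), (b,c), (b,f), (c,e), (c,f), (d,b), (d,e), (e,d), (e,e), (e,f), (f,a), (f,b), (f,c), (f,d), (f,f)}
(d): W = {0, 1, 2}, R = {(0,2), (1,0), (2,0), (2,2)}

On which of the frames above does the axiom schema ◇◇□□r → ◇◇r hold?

Frame correspondent (Sahlqvist): ∀x ∀y (xR²y → ∃w (yR²w ∧ xR²w)) — i.e. a generalized confluence (Geach) condition.
(a): holds.
(b): fails — yR²u but no t with uR²t and yR²t.
(c): holds.
(d): holds.
Valid on: (a), (c), (d).

(a), (c), (d)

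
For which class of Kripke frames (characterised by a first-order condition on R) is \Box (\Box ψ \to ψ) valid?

This is the T□ axiom.
Its frame correspondent is shift-reflexivity — \forall x \forall y (Rxy \to Ryy).

Shift-reflexivity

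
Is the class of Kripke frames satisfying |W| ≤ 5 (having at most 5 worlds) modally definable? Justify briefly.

Modal frame validity is preserved under disjoint unions.
Any modal formula valid on each of 6 disjoint one-world frames is valid on their disjoint union (validity is preserved under disjoint unions). Each one-world frame has |W|=1≤5, but the union has |W|=6.
So no modal formula (or set of formulas) defines exactly the |W|≤5 frames.

No — not modally definable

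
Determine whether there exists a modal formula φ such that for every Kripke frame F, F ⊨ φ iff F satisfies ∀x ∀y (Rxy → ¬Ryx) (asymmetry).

Not modally definable

If a class were modally definable it would be closed under surjective bounded morphisms (Goldblatt–Thomason).
The 5-cycle (worlds 0,1,2,3,4 with 0→1→2→3→4→0) is asymmetric. Mapping every world to a single reflexive point • is a surjective bounded morphism, and the reflexive point is not asymmetric (R•• but asymmetry requires ¬R••).
So no modal formula (or set of formulas) defines exactly the asymmetric frames.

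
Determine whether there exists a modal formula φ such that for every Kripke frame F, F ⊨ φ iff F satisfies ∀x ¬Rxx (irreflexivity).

No — not modally definable

Modal frame validity is preserved under surjective bounded morphisms.
The 2-cycle (worlds s,t with s→t→s) is irreflexive, and the map sending every world to a single reflexive point • is a surjective bounded morphism (forth: every edge maps to (•,•); back: every world has a successor). So any modal formula valid on the 2-cycle is also valid on the reflexive point, which is not irreflexive.
So no modal formula (or set of formulas) defines exactly the irreflexive frames.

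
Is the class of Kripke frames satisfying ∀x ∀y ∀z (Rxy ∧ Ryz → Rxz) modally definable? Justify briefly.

Definable; □r → □□r defines it

The condition is transitivity. A defining modal formula is □r → □□r.
Suppose □r→□□r is valid. Take Rxy, Ryz and set V(r)={w : Rxw}. Then □r at x, so □□r at x, so □r at y, so r at z, i.e. Rxz.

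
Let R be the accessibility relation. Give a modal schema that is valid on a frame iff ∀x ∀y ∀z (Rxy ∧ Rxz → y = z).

◇r → □r

This is partial functionality; the standard corresponding axiom is CD: ◇r → □r.
Suppose ◇r→□r is valid. Take Rxy, Rxz and set V(r)={y}. Then ◇r at x, so □r at x, so r at z, i.e. z=y.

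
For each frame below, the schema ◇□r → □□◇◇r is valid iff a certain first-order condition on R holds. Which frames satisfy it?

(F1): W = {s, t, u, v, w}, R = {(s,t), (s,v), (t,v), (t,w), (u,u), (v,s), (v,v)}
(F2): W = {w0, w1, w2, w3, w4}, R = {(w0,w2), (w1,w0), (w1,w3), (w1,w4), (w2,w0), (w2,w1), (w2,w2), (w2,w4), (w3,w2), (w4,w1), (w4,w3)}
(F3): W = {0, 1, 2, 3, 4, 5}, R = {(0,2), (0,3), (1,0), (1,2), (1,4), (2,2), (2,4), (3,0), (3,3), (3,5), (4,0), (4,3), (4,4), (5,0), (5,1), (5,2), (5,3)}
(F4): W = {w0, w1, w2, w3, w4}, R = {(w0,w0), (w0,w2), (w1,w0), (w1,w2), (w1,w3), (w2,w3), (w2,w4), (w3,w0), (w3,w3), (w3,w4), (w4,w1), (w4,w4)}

(F2), (F3), (F4)

This is the axiom for a generalized confluence (Geach) condition; its first-order frame correspondent is ∀x ∀y ∀z ((xRy ∧ xR²z) → ∃w (yRw ∧ zR²w)).
(F1): fails — sRt, sR²w but no w* with tRw* and wR²w*.
(F2): ✓.
(F3): ✓.
(F4): ✓.
Valid on: (F2), (F3), (F4).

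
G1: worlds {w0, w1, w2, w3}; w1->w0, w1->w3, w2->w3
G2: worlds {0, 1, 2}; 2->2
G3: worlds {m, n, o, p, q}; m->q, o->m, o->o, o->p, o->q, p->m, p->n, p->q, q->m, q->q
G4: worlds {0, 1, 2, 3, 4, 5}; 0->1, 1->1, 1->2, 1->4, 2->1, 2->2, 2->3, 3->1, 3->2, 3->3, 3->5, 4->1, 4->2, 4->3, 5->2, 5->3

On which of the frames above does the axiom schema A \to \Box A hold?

G2

Frame correspondent (Sahlqvist): \forall x \forall z (xRz \to \exists w (x = w \wedge z = w)) — i.e. a generalized confluence (Geach) condition.
G1: fails — w1Rw0 but w1 ≠ w0.
G2: satisfies the condition.
G3: fails — mRq but m ≠ q.
G4: fails — 0R1 but 0 ≠ 1.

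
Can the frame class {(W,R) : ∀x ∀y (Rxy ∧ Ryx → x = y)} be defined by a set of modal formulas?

No — not modally definable

Any modally definable frame class is closed under surjective bounded morphisms.
The 8-cycle (worlds a,b,c,d,e,f,g,h with a→b→c→d→e→f→g→h→a) is antisymmetric. Sending even-indexed worlds to s and odd-indexed worlds to t is a surjective bounded morphism onto the two-world frame with s↔t, which is not antisymmetric.
So no modal formula (or set of formulas) defines exactly the antisymmetric frames.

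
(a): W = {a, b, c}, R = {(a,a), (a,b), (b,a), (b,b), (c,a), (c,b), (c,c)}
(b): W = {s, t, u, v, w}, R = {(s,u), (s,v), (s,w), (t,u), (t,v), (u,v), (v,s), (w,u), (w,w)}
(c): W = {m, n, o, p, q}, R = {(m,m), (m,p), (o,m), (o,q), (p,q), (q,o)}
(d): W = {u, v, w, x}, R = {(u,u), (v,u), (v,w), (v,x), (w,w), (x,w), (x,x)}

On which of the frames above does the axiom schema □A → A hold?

This is the axiom for reflexivity; its first-order frame correspondent is ∀x Rxx.
(a): satisfies the condition.
(b): fails — world s does not see itself.
(c): fails — world n does not see itself.
(d): fails — world v does not see itself.
Valid on: (a).

(a)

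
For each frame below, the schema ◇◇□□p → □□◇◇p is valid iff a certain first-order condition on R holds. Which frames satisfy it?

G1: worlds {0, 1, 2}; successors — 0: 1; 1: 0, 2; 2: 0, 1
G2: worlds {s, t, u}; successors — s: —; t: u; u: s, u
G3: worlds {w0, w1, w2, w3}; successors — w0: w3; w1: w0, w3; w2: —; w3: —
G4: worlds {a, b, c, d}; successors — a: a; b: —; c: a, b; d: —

The schema corresponds to a generalized confluence (Geach) condition: ∀x ∀y ∀z ((xR²y ∧ xR²z) → ∃w (yR²w ∧ zR²w)).
G1: satisfies the condition.
G2: fails — tR²s, tR²s but no w with sR²w and sR²w.
G3: fails — w1R²w3, w1R²w3 but no w with w3R²w and w3R²w.
G4: satisfies the condition.
Valid on: G1, G4.

G1, G4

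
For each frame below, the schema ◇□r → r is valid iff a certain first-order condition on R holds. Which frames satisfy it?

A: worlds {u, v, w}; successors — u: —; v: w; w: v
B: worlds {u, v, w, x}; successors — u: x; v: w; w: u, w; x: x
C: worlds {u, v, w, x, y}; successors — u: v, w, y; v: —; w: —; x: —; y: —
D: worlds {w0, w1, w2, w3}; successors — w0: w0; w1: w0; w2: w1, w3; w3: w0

The schema corresponds to symmetry: ∀x ∀y (Rxy → Ryx).
A: holds.
B: fails — Rwu but not Ruw.
C: fails — Ruv but not Rvu.
D: fails — Rw1w0 but not Rw0w1.

A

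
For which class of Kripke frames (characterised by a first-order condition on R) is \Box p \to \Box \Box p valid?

Suppose □p→□□p is valid. Take Rxy, Ryz and set V(p)={w : Rxw}. Then □p at x, so □□p at x, so □p at y, so p at z, i.e. Rxz.
The converse is a direct semantic check.
So the correspondent is transitivity.

Transitivity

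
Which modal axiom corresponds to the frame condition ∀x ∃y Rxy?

This is seriality; the standard corresponding axiom is D: □s → ◇s.
Suppose □s→◇s is valid. At any x set V(s)=W. Then □s at x, so ◇s at x, so x has a successor.

□s → ◇s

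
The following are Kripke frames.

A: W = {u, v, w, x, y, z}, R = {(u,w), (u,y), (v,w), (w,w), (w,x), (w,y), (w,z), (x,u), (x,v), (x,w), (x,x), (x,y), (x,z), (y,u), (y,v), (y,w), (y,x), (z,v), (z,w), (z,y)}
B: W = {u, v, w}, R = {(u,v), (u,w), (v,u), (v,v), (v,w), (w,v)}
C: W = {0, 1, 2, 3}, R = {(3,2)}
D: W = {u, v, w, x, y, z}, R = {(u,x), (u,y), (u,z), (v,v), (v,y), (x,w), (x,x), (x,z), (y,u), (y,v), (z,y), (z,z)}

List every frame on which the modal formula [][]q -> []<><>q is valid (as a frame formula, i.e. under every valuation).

This is the axiom for a generalized confluence (Geach) condition; its first-order frame correspondent is forall x forall z (xRz -> exists w (x R^2 w & z R^2 w)).
A: holds.
B: holds.
C: fails — 3R2 but no w with 3R²w and 2R²w.
D: fails — xRw but no t with xR²t and wR²t.
Valid on: A, B.

A, B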